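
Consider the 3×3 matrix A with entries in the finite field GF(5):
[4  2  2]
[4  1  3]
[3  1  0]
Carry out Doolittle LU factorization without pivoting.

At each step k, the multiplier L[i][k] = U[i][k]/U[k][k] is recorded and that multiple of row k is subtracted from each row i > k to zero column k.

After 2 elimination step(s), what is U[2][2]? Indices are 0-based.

U[2][2] = 3

Step 1: pivot at (0,0) is 4.
  row1 ← row1 − (1)·row0  ⇒  L[1][0]=1, U row1=(0, 4, 1)
  row2 ← row2 − (2)·row0  ⇒  L[2][0]=2, U row2=(0, 2, 1)
Step 2: pivot at (1,1) is 4.
  row2 ← row2 − (3)·row1  ⇒  L[2][1]=3, U row2=(0, 0, 3)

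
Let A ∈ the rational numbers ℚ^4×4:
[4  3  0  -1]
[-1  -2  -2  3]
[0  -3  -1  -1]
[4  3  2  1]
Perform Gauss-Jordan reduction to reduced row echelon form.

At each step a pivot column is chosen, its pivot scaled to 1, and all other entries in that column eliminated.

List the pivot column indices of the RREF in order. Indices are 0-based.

[1] R0 /= 4  ⇒  (1, 3/4, 0, -1/4)
     R1 -= -1·R0  ⇒  (0, -5/4, -2, 11/4)
     R3 -= 4·R0  ⇒  (0, 0, 2, 2)
[2] R1 /= -5/4  ⇒  (0, 1, 8/5, -11/5)
     R0 -= 3/4·R1  ⇒  (1, 0, -6/5, 7/5)
     R2 -= -3·R1  ⇒  (0, 0, 19/5, -38/5)
[3] R2 /= 19/5  ⇒  (0, 0, 1, -2)
     R0 -= -6/5·R2  ⇒  (1, 0, 0, -1)
     R1 -= 8/5·R2  ⇒  (0, 1, 0, 1)
     R3 -= 2·R2  ⇒  (0, 0, 0, 6)
[4] R3 /= 6  ⇒  (0, 0, 0, 1)
     R0 -= -1·R3  ⇒  (1, 0, 0, 0)
     R1 -= 1·R3  ⇒  (0, 1, 0, 0)
     R2 -= -2·R3  ⇒  (0, 0, 1, 0)

pivot columns: 0, 1, 2, 3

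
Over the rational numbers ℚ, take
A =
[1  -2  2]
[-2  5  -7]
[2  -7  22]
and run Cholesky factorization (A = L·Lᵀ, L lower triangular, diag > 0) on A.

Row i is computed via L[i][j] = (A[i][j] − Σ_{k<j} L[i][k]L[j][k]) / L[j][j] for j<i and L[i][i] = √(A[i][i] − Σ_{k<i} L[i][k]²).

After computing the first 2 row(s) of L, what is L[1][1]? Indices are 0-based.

L[1][1] = 1

Step 1: L[0][0] = √(1) = 1.
  L[1][0] = (-2) / L[0][0] = -2.
Step 2: L[1][1] = √(1) = 1.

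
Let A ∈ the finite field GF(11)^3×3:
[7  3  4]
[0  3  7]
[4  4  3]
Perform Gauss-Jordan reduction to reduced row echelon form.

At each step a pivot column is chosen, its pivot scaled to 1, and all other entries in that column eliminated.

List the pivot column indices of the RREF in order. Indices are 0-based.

pivot columns: 0, 1, 2

[1] R0 /= 7  ⇒  (1, 2, 10)
     R2 -= 4·R0  ⇒  (0, 7, 7)
[2] R1 /= 3  ⇒  (0, 1, 6)
     R0 -= 2·R1  ⇒  (1, 0, 9)
     R2 -= 7·R1  ⇒  (0, 0, 9)
[3] R2 /= 9  ⇒  (0, 0, 1)
     R0 -= 9·R2  ⇒  (1, 0, 0)
     R1 -= 6·R2  ⇒  (0, 1, 0)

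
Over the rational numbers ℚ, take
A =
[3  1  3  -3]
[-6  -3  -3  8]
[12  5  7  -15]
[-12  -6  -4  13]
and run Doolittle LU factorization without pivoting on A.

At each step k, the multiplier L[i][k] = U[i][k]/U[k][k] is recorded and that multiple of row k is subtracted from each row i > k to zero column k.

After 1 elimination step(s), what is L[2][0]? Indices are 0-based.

[col 0] pivot 3
  R1 -= -2*R0 → (0, -1, 3, 2)  (L[1][0] := -2)
  R2 -= 4*R0 → (0, 1, -5, -3)  (L[2][0] := 4)
  R3 -= -4*R0 → (0, -2, 8, 1)  (L[3][0] := -4)

L[2][0] = 4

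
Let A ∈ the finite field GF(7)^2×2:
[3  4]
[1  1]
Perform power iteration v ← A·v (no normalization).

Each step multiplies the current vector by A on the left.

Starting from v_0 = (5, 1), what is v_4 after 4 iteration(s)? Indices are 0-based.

v_4 = (4, 1)

v_0 = (5, 1).
v_1 = A·v_0 = (5, 6).
v_2 = A·v_1 = (4, 4).
v_3 = A·v_2 = (0, 1).
v_4 = A·v_3 = (4, 1).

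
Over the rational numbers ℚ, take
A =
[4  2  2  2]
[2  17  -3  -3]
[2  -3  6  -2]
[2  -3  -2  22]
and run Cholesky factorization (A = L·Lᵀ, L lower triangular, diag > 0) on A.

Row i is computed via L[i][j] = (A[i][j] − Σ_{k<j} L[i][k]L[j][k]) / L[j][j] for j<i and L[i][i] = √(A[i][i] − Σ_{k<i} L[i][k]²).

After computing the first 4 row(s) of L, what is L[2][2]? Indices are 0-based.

L[2][2] = 2

Step 1: L[0][0] = √(4) = 2.
  L[1][0] = (2) / L[0][0] = 1.
Step 2: L[1][1] = √(16) = 4.
  L[2][0] = (2) / L[0][0] = 1.
  L[2][1] = (-4) / L[1][1] = -1.
Step 3: L[2][2] = √(4) = 2.
  L[3][0] = (2) / L[0][0] = 1.
  L[3][1] = (-4) / L[1][1] = -1.
  L[3][2] = (-4) / L[2][2] = -2.
Step 4: L[3][3] = √(16) = 4.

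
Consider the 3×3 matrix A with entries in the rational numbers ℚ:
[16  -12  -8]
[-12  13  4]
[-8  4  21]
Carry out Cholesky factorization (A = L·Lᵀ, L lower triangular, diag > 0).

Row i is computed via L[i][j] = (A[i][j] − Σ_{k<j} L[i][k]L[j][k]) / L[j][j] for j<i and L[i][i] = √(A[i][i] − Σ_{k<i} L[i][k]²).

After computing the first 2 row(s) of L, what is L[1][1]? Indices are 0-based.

Step 1: L[0][0] = √(16) = 4.
  L[1][0] = (-12) / L[0][0] = -3.
Step 2: L[1][1] = √(4) = 2.

L[1][1] = 2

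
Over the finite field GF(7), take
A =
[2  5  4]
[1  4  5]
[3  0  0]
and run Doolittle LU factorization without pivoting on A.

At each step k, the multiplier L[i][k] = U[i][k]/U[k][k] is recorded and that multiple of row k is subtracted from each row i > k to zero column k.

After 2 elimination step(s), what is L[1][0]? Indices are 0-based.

L[1][0] = 4

[col 0] pivot 2
  R1 -= 4*R0 → (0, 5, 3)  (L[1][0] := 4)
  R2 -= 5*R0 → (0, 3, 1)  (L[2][0] := 5)
[col 1] pivot 5
  R2 -= 2*R1 → (0, 0, 2)  (L[2][1] := 2)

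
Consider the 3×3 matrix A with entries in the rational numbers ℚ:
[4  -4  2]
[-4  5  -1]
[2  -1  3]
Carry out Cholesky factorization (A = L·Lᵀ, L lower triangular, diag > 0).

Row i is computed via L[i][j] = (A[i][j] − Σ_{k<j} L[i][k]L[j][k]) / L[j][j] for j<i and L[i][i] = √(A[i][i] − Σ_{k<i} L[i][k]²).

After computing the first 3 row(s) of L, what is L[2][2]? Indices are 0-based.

L[2][2] = 1

Step 1: L[0][0] = √(4) = 2.
  L[1][0] = (-4) / L[0][0] = -2.
Step 2: L[1][1] = √(1) = 1.
  L[2][0] = (2) / L[0][0] = 1.
  L[2][1] = (1) / L[1][1] = 1.
Step 3: L[2][2] = √(1) = 1.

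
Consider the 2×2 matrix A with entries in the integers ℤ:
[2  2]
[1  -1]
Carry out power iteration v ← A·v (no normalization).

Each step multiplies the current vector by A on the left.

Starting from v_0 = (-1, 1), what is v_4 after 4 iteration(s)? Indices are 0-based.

v_4 = (-20, 2)

v_0 = (-1, 1).
v_1 = A·v_0 = (0, -2).
v_2 = A·v_1 = (-4, 2).
v_3 = A·v_2 = (-4, -6).
v_4 = A·v_3 = (-20, 2).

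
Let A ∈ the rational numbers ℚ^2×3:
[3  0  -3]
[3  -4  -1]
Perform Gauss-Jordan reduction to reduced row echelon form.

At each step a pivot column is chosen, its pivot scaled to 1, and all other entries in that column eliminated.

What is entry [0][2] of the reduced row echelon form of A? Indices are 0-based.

M[0][2] = -1

[1] R0 /= 3  ⇒  (1, 0, -1)
     R1 -= 3·R0  ⇒  (0, -4, 2)
[2] R1 /= -4  ⇒  (0, 1, -1/2)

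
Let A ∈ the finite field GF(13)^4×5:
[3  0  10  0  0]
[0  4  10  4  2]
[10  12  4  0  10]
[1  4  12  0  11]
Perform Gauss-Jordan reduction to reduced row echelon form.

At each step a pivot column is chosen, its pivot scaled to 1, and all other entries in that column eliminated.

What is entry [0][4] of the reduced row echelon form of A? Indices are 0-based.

[1] R0 /= 3  ⇒  (1, 0, 12, 0, 0)
     R2 -= 10·R0  ⇒  (0, 12, 1, 0, 10)
     R3 -= 1·R0  ⇒  (0, 4, 0, 0, 11)
[2] R1 /= 4  ⇒  (0, 1, 9, 1, 7)
     R2 -= 12·R1  ⇒  (0, 0, 10, 1, 4)
     R3 -= 4·R1  ⇒  (0, 0, 3, 9, 9)
[3] R2 /= 10  ⇒  (0, 0, 1, 4, 3)
     R0 -= 12·R2  ⇒  (1, 0, 0, 4, 3)
     R1 -= 9·R2  ⇒  (0, 1, 0, 4, 6)
     R3 -= 3·R2  ⇒  (0, 0, 0, 10, 0)
[4] R3 /= 10  ⇒  (0, 0, 0, 1, 0)
     R0 -= 4·R3  ⇒  (1, 0, 0, 0, 3)
     R1 -= 4·R3  ⇒  (0, 1, 0, 0, 6)
     R2 -= 4·R3  ⇒  (0, 0, 1, 0, 3)

M[0][4] = 3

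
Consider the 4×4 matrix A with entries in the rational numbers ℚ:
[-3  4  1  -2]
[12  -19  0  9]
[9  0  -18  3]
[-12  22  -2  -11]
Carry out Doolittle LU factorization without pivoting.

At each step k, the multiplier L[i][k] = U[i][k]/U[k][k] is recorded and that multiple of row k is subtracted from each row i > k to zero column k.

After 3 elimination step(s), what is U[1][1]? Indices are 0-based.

U[1][1] = -3

Step 1: pivot at (0,0) is -3.
  row1 ← row1 − (-4)·row0  ⇒  L[1][0]=-4, U row1=(0, -3, 4, 1)
  row2 ← row2 − (-3)·row0  ⇒  L[2][0]=-3, U row2=(0, 12, -15, -3)
  row3 ← row3 − (4)·row0  ⇒  L[3][0]=4, U row3=(0, 6, -6, -3)
Step 2: pivot at (1,1) is -3.
  row2 ← row2 − (-4)·row1  ⇒  L[2][1]=-4, U row2=(0, 0, 1, 1)
  row3 ← row3 − (-2)·row1  ⇒  L[3][1]=-2, U row3=(0, 0, 2, -1)
Step 3: pivot at (2,2) is 1.
  row3 ← row3 − (2)·row2  ⇒  L[3][2]=2, U row3=(0, 0, 0, -3)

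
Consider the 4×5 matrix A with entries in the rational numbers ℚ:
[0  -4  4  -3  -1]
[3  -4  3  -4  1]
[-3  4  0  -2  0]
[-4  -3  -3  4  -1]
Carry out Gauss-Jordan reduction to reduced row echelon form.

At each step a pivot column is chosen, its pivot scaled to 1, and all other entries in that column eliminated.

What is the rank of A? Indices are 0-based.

rank = 4

pivot(0,0): swap R0↔R1
pivot(0,0)=3: scale R0 → (1, -4/3, 1, -4/3, 1/3)
  clear (2,0): R2 −= (-3)R0 → (0, 0, 3, -6, 1)
  clear (3,0): R3 −= (-4)R0 → (0, -25/3, 1, -4/3, 1/3)
pivot(1,1)=-4: scale R1 → (0, 1, -1, 3/4, 1/4)
  clear (0,1): R0 −= (-4/3)R1 → (1, 0, -1/3, -1/3, 2/3)
  clear (3,1): R3 −= (-25/3)R1 → (0, 0, -22/3, 59/12, 29/12)
pivot(2,2)=3: scale R2 → (0, 0, 1, -2, 1/3)
  clear (0,2): R0 −= (-1/3)R2 → (1, 0, 0, -1, 7/9)
  clear (1,2): R1 −= (-1)R2 → (0, 1, 0, -5/4, 7/12)
  clear (3,2): R3 −= (-22/3)R2 → (0, 0, 0, -39/4, 175/36)
pivot(3,3)=-39/4: scale R3 → (0, 0, 0, 1, -175/351)
  clear (0,3): R0 −= (-1)R3 → (1, 0, 0, 0, 98/351)
  clear (1,3): R1 −= (-5/4)R3 → (0, 1, 0, 0, -14/351)
  clear (2,3): R2 −= (-2)R3 → (0, 0, 1, 0, -233/351)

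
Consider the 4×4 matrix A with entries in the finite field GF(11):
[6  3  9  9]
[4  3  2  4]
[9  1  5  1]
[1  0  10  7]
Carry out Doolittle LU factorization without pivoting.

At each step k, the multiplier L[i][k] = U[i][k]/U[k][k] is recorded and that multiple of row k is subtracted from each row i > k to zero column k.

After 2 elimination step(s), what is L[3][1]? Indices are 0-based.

L[3][1] = 5

[col 0] pivot 6
  R1 -= 8*R0 → (0, 1, 7, 9)  (L[1][0] := 8)
  R2 -= 7*R0 → (0, 2, 8, 4)  (L[2][0] := 7)
  R3 -= 2*R0 → (0, 5, 3, 0)  (L[3][0] := 2)
[col 1] pivot 1
  R2 -= 2*R1 → (0, 0, 5, 8)  (L[2][1] := 2)
  R3 -= 5*R1 → (0, 0, 1, 10)  (L[3][1] := 5)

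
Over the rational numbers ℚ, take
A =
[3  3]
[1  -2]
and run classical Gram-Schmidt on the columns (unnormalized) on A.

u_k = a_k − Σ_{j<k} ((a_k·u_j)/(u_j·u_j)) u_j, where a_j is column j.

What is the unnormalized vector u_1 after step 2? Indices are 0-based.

u_1 = (9/10, -27/10)

Step 1: u_0 = a_0 = (3, 1).
Step 2: u_1 = a_1 − (7/10)·u_0 = (9/10, -27/10).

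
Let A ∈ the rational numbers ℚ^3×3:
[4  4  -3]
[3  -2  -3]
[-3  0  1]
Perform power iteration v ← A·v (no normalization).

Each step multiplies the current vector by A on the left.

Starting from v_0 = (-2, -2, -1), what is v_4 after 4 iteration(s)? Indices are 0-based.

v_0 = (-2, -2, -1).
v_1 = A·v_0 = (-13, 1, 5).
v_2 = A·v_1 = (-63, -56, 44).
v_3 = A·v_2 = (-608, -209, 233).
v_4 = A·v_3 = (-3967, -2105, 2057).

v_4 = (-3967, -2105, 2057)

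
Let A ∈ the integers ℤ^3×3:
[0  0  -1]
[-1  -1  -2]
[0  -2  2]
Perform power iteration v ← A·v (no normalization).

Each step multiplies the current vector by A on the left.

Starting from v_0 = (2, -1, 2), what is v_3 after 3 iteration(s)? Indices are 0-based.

v_3 = (-22, -33, 54)

v_0 = (2, -1, 2).
v_1 = A·v_0 = (-2, -5, 6).
v_2 = A·v_1 = (-6, -5, 22).
v_3 = A·v_2 = (-22, -33, 54).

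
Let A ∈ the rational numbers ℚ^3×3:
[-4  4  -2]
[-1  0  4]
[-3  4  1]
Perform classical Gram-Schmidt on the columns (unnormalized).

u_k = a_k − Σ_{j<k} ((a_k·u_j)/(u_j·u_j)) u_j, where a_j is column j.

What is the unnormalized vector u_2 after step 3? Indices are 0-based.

Step 1: u_0 = a_0 = (-4, -1, -3).
Step 2: u_1 = a_1 − (-14/13)·u_0 = (-4/13, -14/13, 10/13).
Step 3: u_2 = a_2 − (1/26)·u_0 − (-19/12)·u_1 = (-7/3, 7/3, 7/3).

u_2 = (-7/3, 7/3, 7/3)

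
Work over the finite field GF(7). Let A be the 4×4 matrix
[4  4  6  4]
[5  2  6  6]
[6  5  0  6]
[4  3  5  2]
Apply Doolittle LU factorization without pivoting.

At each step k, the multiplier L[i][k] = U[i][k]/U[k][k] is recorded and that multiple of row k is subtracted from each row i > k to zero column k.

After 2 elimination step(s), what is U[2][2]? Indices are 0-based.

U[2][2] = 2

Step 1: pivot at (0,0) is 4.
  row1 ← row1 − (3)·row0  ⇒  L[1][0]=3, U row1=(0, 4, 2, 1)
  row2 ← row2 − (5)·row0  ⇒  L[2][0]=5, U row2=(0, 6, 5, 0)
  row3 ← row3 − (1)·row0  ⇒  L[3][0]=1, U row3=(0, 6, 6, 5)
Step 2: pivot at (1,1) is 4.
  row2 ← row2 − (5)·row1  ⇒  L[2][1]=5, U row2=(0, 0, 2, 2)
  row3 ← row3 − (5)·row1  ⇒  L[3][1]=5, U row3=(0, 0, 3, 0)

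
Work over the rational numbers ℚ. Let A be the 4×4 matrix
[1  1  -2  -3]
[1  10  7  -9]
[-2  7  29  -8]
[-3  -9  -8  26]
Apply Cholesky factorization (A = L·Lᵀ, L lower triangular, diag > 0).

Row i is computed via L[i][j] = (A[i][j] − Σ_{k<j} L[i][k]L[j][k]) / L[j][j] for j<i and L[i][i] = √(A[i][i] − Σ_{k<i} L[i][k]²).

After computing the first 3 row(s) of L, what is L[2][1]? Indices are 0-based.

Step 1: L[0][0] = √(1) = 1.
  L[1][0] = (1) / L[0][0] = 1.
Step 2: L[1][1] = √(9) = 3.
  L[2][0] = (-2) / L[0][0] = -2.
  L[2][1] = (9) / L[1][1] = 3.
Step 3: L[2][2] = √(16) = 4.

L[2][1] = 3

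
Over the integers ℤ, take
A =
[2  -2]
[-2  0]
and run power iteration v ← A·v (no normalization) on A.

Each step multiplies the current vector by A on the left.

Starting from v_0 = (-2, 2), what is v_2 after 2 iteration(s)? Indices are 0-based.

v_2 = (-24, 16)

v_0 = (-2, 2).
v_1 = A·v_0 = (-8, 4).
v_2 = A·v_1 = (-24, 16).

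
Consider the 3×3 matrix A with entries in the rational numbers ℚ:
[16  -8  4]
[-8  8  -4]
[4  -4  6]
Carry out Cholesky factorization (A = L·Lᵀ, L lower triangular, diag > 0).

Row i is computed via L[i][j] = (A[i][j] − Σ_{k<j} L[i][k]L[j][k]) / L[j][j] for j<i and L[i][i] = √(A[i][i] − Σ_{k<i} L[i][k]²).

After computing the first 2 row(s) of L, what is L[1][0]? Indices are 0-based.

L[1][0] = -2

Step 1: L[0][0] = √(16) = 4.
  L[1][0] = (-8) / L[0][0] = -2.
Step 2: L[1][1] = √(4) = 2.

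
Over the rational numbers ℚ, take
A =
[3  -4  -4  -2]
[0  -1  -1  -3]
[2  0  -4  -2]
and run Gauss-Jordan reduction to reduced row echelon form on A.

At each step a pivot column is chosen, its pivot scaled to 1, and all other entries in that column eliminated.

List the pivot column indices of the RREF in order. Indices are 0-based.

pivot columns: 0, 1, 2

step 1: normalize row 0 (÷3) = (1, -4/3, -4/3, -2/3)
  row 2: subtract 2×row0 = (0, 8/3, -4/3, -2/3)
step 2: normalize row 1 (÷-1) = (0, 1, 1, 3)
  row 0: subtract -4/3×row1 = (1, 0, 0, 10/3)
  row 2: subtract 8/3×row1 = (0, 0, -4, -26/3)
step 3: normalize row 2 (÷-4) = (0, 0, 1, 13/6)
  row 1: subtract 1×row2 = (0, 1, 0, 5/6)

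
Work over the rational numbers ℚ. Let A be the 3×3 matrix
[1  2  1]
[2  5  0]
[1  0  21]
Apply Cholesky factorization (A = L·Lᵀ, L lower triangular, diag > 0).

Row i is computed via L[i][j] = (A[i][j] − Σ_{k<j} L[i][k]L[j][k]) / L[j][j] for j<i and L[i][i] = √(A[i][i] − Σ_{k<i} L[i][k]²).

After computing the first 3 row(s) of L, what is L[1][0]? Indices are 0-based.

L[1][0] = 2

Step 1: L[0][0] = √(1) = 1.
  L[1][0] = (2) / L[0][0] = 2.
Step 2: L[1][1] = √(1) = 1.
  L[2][0] = (1) / L[0][0] = 1.
  L[2][1] = (-2) / L[1][1] = -2.
Step 3: L[2][2] = √(16) = 4.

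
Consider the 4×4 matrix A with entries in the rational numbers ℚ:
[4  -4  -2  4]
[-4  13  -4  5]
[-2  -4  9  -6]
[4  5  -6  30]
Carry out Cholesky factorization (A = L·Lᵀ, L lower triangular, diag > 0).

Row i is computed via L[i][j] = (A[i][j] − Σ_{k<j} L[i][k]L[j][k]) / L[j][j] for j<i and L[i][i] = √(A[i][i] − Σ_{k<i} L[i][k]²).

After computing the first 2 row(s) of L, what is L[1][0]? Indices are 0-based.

Step 1: L[0][0] = √(4) = 2.
  L[1][0] = (-4) / L[0][0] = -2.
Step 2: L[1][1] = √(9) = 3.

L[1][0] = -2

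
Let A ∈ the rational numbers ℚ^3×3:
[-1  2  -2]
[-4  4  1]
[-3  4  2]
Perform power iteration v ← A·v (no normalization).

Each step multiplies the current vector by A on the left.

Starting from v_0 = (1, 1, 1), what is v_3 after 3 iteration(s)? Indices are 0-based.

v_3 = (-1, 69, 79)

v_0 = (1, 1, 1).
v_1 = A·v_0 = (-1, 1, 3).
v_2 = A·v_1 = (-3, 11, 13).
v_3 = A·v_2 = (-1, 69, 79).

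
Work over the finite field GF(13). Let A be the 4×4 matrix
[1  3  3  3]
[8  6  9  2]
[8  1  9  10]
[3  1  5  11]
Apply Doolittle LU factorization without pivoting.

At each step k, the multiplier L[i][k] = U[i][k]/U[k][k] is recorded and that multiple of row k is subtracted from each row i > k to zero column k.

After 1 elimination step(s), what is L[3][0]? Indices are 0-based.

L[3][0] = 3

[col 0] pivot 1
  R1 -= 8*R0 → (0, 8, 11, 4)  (L[1][0] := 8)
  R2 -= 8*R0 → (0, 3, 11, 12)  (L[2][0] := 8)
  R3 -= 3*R0 → (0, 5, 9, 2)  (L[3][0] := 3)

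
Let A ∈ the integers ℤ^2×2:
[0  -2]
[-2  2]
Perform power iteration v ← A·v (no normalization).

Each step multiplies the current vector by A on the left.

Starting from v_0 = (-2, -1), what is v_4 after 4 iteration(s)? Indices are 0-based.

v_0 = (-2, -1).
v_1 = A·v_0 = (2, 2).
v_2 = A·v_1 = (-4, 0).
v_3 = A·v_2 = (0, 8).
v_4 = A·v_3 = (-16, 16).

v_4 = (-16, 16)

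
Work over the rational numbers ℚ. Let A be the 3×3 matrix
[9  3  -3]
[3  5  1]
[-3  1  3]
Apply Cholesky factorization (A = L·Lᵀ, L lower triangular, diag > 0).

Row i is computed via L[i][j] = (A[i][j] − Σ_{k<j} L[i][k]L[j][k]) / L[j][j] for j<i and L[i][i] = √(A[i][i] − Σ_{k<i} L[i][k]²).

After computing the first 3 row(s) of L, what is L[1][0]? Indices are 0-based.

Step 1: L[0][0] = √(9) = 3.
  L[1][0] = (3) / L[0][0] = 1.
Step 2: L[1][1] = √(4) = 2.
  L[2][0] = (-3) / L[0][0] = -1.
  L[2][1] = (2) / L[1][1] = 1.
Step 3: L[2][2] = √(1) = 1.

L[1][0] = 1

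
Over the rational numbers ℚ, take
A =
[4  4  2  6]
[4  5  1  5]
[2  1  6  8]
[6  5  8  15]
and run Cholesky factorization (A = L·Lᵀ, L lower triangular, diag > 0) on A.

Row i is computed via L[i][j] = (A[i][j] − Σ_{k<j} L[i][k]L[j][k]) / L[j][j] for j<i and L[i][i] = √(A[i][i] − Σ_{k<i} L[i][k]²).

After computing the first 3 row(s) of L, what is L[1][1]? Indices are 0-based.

L[1][1] = 1

Step 1: L[0][0] = √(4) = 2.
  L[1][0] = (4) / L[0][0] = 2.
Step 2: L[1][1] = √(1) = 1.
  L[2][0] = (2) / L[0][0] = 1.
  L[2][1] = (-1) / L[1][1] = -1.
Step 3: L[2][2] = √(4) = 2.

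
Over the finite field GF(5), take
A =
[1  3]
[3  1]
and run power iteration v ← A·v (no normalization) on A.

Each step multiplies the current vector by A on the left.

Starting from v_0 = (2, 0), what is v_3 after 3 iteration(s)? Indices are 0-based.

v_0 = (2, 0).
v_1 = A·v_0 = (2, 1).
v_2 = A·v_1 = (0, 2).
v_3 = A·v_2 = (1, 2).

v_3 = (1, 2)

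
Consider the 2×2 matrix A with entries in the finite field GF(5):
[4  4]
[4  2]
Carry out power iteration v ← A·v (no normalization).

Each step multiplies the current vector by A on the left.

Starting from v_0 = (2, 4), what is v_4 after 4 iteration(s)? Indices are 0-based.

v_0 = (2, 4).
v_1 = A·v_0 = (4, 1).
v_2 = A·v_1 = (0, 3).
v_3 = A·v_2 = (2, 1).
v_4 = A·v_3 = (2, 0).

v_4 = (2, 0)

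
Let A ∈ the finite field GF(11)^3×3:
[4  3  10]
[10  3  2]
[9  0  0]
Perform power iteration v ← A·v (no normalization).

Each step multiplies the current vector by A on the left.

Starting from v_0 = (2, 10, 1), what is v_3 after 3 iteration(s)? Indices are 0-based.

v_0 = (2, 10, 1).
v_1 = A·v_0 = (4, 8, 7).
v_2 = A·v_1 = (0, 1, 3).
v_3 = A·v_2 = (0, 9, 0).

v_3 = (0, 9, 0)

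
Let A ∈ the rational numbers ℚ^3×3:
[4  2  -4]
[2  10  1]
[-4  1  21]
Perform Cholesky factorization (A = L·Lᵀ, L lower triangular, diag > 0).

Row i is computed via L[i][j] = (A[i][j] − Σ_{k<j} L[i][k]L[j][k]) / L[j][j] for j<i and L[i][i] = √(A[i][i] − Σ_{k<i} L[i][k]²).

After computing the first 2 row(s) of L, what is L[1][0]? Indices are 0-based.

Step 1: L[0][0] = √(4) = 2.
  L[1][0] = (2) / L[0][0] = 1.
Step 2: L[1][1] = √(9) = 3.

L[1][0] = 1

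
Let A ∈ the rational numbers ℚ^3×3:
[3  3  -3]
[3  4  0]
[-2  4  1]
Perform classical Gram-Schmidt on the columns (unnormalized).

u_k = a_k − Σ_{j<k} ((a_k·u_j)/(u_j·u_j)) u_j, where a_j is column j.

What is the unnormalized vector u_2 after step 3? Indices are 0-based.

u_2 = (-1140/733, 1026/733, -171/733)

Step 1: u_0 = a_0 = (3, 3, -2).
Step 2: u_1 = a_1 − (13/22)·u_0 = (27/22, 49/22, 57/11).
Step 3: u_2 = a_2 − (-1/2)·u_0 − (33/733)·u_1 = (-1140/733, 1026/733, -171/733).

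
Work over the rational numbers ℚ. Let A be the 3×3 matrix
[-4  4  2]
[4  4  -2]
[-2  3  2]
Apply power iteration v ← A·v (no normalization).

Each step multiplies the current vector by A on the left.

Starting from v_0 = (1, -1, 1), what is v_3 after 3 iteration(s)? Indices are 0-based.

v_0 = (1, -1, 1).
v_1 = A·v_0 = (-6, -2, -3).
v_2 = A·v_1 = (10, -26, 0).
v_3 = A·v_2 = (-144, -64, -98).

v_3 = (-144, -64, -98)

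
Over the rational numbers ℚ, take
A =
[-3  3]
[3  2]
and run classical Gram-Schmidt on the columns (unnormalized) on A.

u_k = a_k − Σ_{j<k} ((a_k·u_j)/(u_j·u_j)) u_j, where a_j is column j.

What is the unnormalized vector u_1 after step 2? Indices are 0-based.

Step 1: u_0 = a_0 = (-3, 3).
Step 2: u_1 = a_1 − (-1/6)·u_0 = (5/2, 5/2).

u_1 = (5/2, 5/2)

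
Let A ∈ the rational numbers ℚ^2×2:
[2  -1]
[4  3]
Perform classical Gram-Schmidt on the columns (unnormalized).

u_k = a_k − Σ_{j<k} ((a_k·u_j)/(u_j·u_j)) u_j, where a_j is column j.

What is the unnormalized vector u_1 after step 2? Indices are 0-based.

Step 1: u_0 = a_0 = (2, 4).
Step 2: u_1 = a_1 − (1/2)·u_0 = (-2, 1).

u_1 = (-2, 1)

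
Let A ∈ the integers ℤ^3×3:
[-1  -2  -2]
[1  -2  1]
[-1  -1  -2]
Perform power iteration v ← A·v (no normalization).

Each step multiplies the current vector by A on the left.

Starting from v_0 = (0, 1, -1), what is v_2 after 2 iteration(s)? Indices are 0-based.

v_2 = (4, 7, 1)

v_0 = (0, 1, -1).
v_1 = A·v_0 = (0, -3, 1).
v_2 = A·v_1 = (4, 7, 1).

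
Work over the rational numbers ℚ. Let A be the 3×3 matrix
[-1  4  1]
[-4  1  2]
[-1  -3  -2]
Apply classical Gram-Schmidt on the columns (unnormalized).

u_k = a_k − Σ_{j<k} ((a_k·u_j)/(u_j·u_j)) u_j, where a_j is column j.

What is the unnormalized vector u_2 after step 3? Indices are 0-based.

u_2 = (-403/443, 217/443, -465/443)

Step 1: u_0 = a_0 = (-1, -4, -1).
Step 2: u_1 = a_1 − (-5/18)·u_0 = (67/18, -1/9, -59/18).
Step 3: u_2 = a_2 − (-7/18)·u_0 − (181/443)·u_1 = (-403/443, 217/443, -465/443).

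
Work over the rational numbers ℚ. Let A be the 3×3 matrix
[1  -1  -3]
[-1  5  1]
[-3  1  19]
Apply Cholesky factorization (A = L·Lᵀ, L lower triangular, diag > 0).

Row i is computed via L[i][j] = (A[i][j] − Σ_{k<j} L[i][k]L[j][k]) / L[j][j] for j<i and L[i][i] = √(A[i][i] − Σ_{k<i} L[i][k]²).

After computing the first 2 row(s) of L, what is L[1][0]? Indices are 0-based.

L[1][0] = -1

Step 1: L[0][0] = √(1) = 1.
  L[1][0] = (-1) / L[0][0] = -1.
Step 2: L[1][1] = √(4) = 2.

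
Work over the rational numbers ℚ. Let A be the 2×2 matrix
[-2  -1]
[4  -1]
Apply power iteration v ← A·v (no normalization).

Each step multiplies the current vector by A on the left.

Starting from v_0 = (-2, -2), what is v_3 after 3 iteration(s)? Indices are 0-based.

v_0 = (-2, -2).
v_1 = A·v_0 = (6, -6).
v_2 = A·v_1 = (-6, 30).
v_3 = A·v_2 = (-18, -54).

v_3 = (-18, -54)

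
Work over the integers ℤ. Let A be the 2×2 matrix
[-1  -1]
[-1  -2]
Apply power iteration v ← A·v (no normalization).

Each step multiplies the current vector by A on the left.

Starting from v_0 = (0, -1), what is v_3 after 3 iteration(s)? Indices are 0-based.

v_0 = (0, -1).
v_1 = A·v_0 = (1, 2).
v_2 = A·v_1 = (-3, -5).
v_3 = A·v_2 = (8, 13).

v_3 = (8, 13)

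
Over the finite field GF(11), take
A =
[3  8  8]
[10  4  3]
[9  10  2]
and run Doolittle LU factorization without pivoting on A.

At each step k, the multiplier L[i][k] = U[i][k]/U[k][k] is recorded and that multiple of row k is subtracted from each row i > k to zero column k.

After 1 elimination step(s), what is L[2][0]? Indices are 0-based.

Step 1: pivot at (0,0) is 3.
  row1 ← row1 − (7)·row0  ⇒  L[1][0]=7, U row1=(0, 3, 2)
  row2 ← row2 − (3)·row0  ⇒  L[2][0]=3, U row2=(0, 8, 0)

L[2][0] = 3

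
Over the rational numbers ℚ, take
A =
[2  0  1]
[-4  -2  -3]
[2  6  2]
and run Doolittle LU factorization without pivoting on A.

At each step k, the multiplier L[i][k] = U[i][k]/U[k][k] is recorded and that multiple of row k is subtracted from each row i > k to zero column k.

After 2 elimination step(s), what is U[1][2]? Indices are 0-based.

U[1][2] = -1

Step 1: pivot at (0,0) is 2.
  row1 ← row1 − (-2)·row0  ⇒  L[1][0]=-2, U row1=(0, -2, -1)
  row2 ← row2 − (1)·row0  ⇒  L[2][0]=1, U row2=(0, 6, 1)
Step 2: pivot at (1,1) is -2.
  row2 ← row2 − (-3)·row1  ⇒  L[2][1]=-3, U row2=(0, 0, -2)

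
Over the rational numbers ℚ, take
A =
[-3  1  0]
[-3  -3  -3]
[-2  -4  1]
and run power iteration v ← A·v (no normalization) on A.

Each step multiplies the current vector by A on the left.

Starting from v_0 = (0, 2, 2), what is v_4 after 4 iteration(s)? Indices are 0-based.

v_4 = (-510, 660, 494)

v_0 = (0, 2, 2).
v_1 = A·v_0 = (2, -12, -6).
v_2 = A·v_1 = (-18, 48, 38).
v_3 = A·v_2 = (102, -204, -118).
v_4 = A·v_3 = (-510, 660, 494).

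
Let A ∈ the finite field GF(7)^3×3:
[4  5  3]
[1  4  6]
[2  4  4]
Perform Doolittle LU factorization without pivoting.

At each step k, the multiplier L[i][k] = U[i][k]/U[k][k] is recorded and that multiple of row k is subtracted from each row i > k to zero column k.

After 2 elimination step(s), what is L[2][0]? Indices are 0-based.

L[2][0] = 4

k=0: U[0][0]=4
  eliminate (1,0): mult=2, new row 1: (0, 1, 0); set L[1][0]=2
  eliminate (2,0): mult=4, new row 2: (0, 5, 6); set L[2][0]=4
k=1: U[1][1]=1
  eliminate (2,1): mult=5, new row 2: (0, 0, 6); set L[2][1]=5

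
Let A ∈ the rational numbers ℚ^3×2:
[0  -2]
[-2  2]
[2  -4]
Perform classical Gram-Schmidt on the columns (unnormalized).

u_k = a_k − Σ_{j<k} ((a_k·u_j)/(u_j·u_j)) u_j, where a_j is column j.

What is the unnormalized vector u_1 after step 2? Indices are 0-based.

u_1 = (-2, -1, -1)

Step 1: u_0 = a_0 = (0, -2, 2).
Step 2: u_1 = a_1 − (-3/2)·u_0 = (-2, -1, -1).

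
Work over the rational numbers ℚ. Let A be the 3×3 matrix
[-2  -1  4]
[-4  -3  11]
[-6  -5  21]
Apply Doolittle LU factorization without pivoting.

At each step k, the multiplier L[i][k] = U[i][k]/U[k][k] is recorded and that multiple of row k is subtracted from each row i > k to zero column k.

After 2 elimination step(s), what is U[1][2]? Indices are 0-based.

Step 1: pivot at (0,0) is -2.
  row1 ← row1 − (2)·row0  ⇒  L[1][0]=2, U row1=(0, -1, 3)
  row2 ← row2 − (3)·row0  ⇒  L[2][0]=3, U row2=(0, -2, 9)
Step 2: pivot at (1,1) is -1.
  row2 ← row2 − (2)·row1  ⇒  L[2][1]=2, U row2=(0, 0, 3)

U[1][2] = 3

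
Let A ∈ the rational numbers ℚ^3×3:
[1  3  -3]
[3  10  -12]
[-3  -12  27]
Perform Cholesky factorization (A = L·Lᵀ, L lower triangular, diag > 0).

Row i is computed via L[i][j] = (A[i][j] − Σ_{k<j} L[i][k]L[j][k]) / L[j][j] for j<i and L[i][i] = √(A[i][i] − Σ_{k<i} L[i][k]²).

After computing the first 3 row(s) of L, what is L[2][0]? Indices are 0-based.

L[2][0] = -3

Step 1: L[0][0] = √(1) = 1.
  L[1][0] = (3) / L[0][0] = 3.
Step 2: L[1][1] = √(1) = 1.
  L[2][0] = (-3) / L[0][0] = -3.
  L[2][1] = (-3) / L[1][1] = -3.
Step 3: L[2][2] = √(9) = 3.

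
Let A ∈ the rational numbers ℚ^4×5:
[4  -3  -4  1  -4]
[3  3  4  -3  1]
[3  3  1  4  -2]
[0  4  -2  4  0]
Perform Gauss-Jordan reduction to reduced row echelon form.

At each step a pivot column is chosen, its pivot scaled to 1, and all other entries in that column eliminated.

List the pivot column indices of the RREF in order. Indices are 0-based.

pivot columns: 0, 1, 2, 3

pivot(0,0)=4: scale R0 → (1, -3/4, -1, 1/4, -1)
  clear (1,0): R1 −= (3)R0 → (0, 21/4, 7, -15/4, 4)
  clear (2,0): R2 −= (3)R0 → (0, 21/4, 4, 13/4, 1)
pivot(1,1)=21/4: scale R1 → (0, 1, 4/3, -5/7, 16/21)
  clear (0,1): R0 −= (-3/4)R1 → (1, 0, 0, -2/7, -3/7)
  clear (2,1): R2 −= (21/4)R1 → (0, 0, -3, 7, -3)
  clear (3,1): R3 −= (4)R1 → (0, 0, -22/3, 48/7, -64/21)
pivot(2,2)=-3: scale R2 → (0, 0, 1, -7/3, 1)
  clear (1,2): R1 −= (4/3)R2 → (0, 1, 0, 151/63, -4/7)
  clear (3,2): R3 −= (-22/3)R2 → (0, 0, 0, -646/63, 30/7)
pivot(3,3)=-646/63: scale R3 → (0, 0, 0, 1, -135/323)
  clear (0,3): R0 −= (-2/7)R3 → (1, 0, 0, 0, -177/323)
  clear (1,3): R1 −= (151/63)R3 → (0, 1, 0, 0, 139/323)
  clear (2,3): R2 −= (-7/3)R3 → (0, 0, 1, 0, 8/323)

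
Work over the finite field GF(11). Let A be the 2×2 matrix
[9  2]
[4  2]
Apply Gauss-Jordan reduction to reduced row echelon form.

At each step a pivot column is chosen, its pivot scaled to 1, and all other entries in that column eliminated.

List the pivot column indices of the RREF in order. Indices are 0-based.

pivot columns: 0, 1

pivot(0,0)=9: scale R0 → (1, 10)
  clear (1,0): R1 −= (4)R0 → (0, 6)
pivot(1,1)=6: scale R1 → (0, 1)
  clear (0,1): R0 −= (10)R1 → (1, 0)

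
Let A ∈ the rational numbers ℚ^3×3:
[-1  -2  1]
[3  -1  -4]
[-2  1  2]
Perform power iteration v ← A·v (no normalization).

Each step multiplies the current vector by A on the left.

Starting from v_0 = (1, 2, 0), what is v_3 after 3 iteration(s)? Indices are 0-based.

v_3 = (40, -19, 0)

v_0 = (1, 2, 0).
v_1 = A·v_0 = (-5, 1, 0).
v_2 = A·v_1 = (3, -16, 11).
v_3 = A·v_2 = (40, -19, 0).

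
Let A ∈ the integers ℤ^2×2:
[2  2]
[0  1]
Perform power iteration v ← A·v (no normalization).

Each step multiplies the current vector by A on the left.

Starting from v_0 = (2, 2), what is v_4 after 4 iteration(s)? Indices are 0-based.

v_4 = (92, 2)

v_0 = (2, 2).
v_1 = A·v_0 = (8, 2).
v_2 = A·v_1 = (20, 2).
v_3 = A·v_2 = (44, 2).
v_4 = A·v_3 = (92, 2).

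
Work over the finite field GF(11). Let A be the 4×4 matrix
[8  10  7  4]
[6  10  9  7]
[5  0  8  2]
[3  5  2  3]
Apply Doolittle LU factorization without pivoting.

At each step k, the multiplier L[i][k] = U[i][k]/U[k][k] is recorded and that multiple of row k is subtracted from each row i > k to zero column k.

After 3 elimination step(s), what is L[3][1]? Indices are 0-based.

L[3][1] = 6

[col 0] pivot 8
  R1 -= 9*R0 → (0, 8, 1, 4)  (L[1][0] := 9)
  R2 -= 2*R0 → (0, 2, 5, 5)  (L[2][0] := 2)
  R3 -= 10*R0 → (0, 4, 9, 7)  (L[3][0] := 10)
[col 1] pivot 8
  R2 -= 3*R1 → (0, 0, 2, 4)  (L[2][1] := 3)
  R3 -= 6*R1 → (0, 0, 3, 5)  (L[3][1] := 6)
[col 2] pivot 2
  R3 -= 7*R2 → (0, 0, 0, 10)  (L[3][2] := 7)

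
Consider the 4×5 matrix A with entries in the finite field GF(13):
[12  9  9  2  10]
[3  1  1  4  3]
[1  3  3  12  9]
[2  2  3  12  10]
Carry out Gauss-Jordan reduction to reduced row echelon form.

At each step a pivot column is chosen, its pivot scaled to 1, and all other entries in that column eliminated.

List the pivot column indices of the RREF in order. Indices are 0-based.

step 1: normalize row 0 (÷12) = (1, 4, 4, 11, 3)
  row 1: subtract 3×row0 = (0, 2, 2, 10, 7)
  row 2: subtract 1×row0 = (0, 12, 12, 1, 6)
  row 3: subtract 2×row0 = (0, 7, 8, 3, 4)
step 2: normalize row 1 (÷2) = (0, 1, 1, 5, 10)
  row 0: subtract 4×row1 = (1, 0, 0, 4, 2)
  row 2: subtract 12×row1 = (0, 0, 0, 6, 3)
  row 3: subtract 7×row1 = (0, 0, 1, 7, 12)
step 3: exchange rows 2,3
step 3: normalize row 2 (÷1) = (0, 0, 1, 7, 12)
  row 1: subtract 1×row2 = (0, 1, 0, 11, 11)
step 4: normalize row 3 (÷6) = (0, 0, 0, 1, 7)
  row 0: subtract 4×row3 = (1, 0, 0, 0, 0)
  row 1: subtract 11×row3 = (0, 1, 0, 0, 12)
  row 2: subtract 7×row3 = (0, 0, 1, 0, 2)

pivot columns: 0, 1, 2, 3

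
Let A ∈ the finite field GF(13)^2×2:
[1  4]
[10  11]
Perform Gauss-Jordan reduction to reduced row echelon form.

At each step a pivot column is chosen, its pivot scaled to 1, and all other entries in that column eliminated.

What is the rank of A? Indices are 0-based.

[1] R0 /= 1  ⇒  (1, 4)
     R1 -= 10·R0  ⇒  (0, 10)
[2] R1 /= 10  ⇒  (0, 1)
     R0 -= 4·R1  ⇒  (1, 0)

rank = 2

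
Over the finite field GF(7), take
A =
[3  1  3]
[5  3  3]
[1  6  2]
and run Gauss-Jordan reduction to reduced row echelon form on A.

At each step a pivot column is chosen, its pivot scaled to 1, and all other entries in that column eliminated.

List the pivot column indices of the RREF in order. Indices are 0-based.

pivot columns: 0, 1, 2

[1] R0 /= 3  ⇒  (1, 5, 1)
     R1 -= 5·R0  ⇒  (0, 6, 5)
     R2 -= 1·R0  ⇒  (0, 1, 1)
[2] R1 /= 6  ⇒  (0, 1, 2)
     R0 -= 5·R1  ⇒  (1, 0, 5)
     R2 -= 1·R1  ⇒  (0, 0, 6)
[3] R2 /= 6  ⇒  (0, 0, 1)
     R0 -= 5·R2  ⇒  (1, 0, 0)
     R1 -= 2·R2  ⇒  (0, 1, 0)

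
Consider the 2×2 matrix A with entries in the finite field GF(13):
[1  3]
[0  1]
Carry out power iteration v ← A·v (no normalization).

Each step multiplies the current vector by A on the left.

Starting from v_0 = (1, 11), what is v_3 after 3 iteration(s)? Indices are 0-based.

v_0 = (1, 11).
v_1 = A·v_0 = (8, 11).
v_2 = A·v_1 = (2, 11).
v_3 = A·v_2 = (9, 11).

v_3 = (9, 11)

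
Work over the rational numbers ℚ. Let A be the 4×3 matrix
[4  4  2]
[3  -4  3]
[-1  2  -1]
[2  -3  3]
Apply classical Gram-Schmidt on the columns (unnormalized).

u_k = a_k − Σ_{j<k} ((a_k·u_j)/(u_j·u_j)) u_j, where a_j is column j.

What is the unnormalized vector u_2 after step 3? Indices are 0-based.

Step 1: u_0 = a_0 = (4, 3, -1, 2).
Step 2: u_1 = a_1 − (-2/15)·u_0 = (68/15, -18/5, 28/15, -41/15).
Step 3: u_2 = a_2 − (4/5)·u_0 − (-177/667)·u_1 = (2/667, -237/667, 197/667, 450/667).

u_2 = (2/667, -237/667, 197/667, 450/667)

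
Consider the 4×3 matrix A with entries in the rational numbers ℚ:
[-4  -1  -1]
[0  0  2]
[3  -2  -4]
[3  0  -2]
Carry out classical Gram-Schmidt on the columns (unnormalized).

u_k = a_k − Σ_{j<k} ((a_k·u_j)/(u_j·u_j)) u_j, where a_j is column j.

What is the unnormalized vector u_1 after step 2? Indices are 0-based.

u_1 = (-21/17, 0, -31/17, 3/17)

Step 1: u_0 = a_0 = (-4, 0, 3, 3).
Step 2: u_1 = a_1 − (-1/17)·u_0 = (-21/17, 0, -31/17, 3/17).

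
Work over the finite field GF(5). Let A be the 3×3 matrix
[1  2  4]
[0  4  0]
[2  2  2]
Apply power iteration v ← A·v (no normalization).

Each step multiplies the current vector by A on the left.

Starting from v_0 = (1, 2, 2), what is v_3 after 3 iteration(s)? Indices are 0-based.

v_3 = (1, 3, 1)

v_0 = (1, 2, 2).
v_1 = A·v_0 = (3, 3, 0).
v_2 = A·v_1 = (4, 2, 2).
v_3 = A·v_2 = (1, 3, 1).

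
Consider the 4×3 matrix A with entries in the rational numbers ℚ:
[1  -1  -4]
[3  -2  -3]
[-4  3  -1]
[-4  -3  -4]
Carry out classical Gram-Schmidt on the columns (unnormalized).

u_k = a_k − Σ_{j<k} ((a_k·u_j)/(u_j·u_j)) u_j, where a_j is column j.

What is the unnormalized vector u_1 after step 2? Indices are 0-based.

u_1 = (-5/6, -3/2, 7/3, -11/3)

Step 1: u_0 = a_0 = (1, 3, -4, -4).
Step 2: u_1 = a_1 − (-1/6)·u_0 = (-5/6, -3/2, 7/3, -11/3).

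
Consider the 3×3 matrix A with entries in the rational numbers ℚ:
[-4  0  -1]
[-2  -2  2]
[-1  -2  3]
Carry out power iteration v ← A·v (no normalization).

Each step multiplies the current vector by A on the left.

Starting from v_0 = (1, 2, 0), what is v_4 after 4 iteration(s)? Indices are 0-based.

v_4 = (378, 214, 91)

v_0 = (1, 2, 0).
v_1 = A·v_0 = (-4, -6, -5).
v_2 = A·v_1 = (21, 10, 1).
v_3 = A·v_2 = (-85, -60, -38).
v_4 = A·v_3 = (378, 214, 91).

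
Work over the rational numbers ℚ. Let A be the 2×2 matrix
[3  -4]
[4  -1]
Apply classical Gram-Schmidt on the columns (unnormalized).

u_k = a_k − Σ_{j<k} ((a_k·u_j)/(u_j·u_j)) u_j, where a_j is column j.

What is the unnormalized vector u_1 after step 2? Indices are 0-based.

Step 1: u_0 = a_0 = (3, 4).
Step 2: u_1 = a_1 − (-16/25)·u_0 = (-52/25, 39/25).

u_1 = (-52/25, 39/25)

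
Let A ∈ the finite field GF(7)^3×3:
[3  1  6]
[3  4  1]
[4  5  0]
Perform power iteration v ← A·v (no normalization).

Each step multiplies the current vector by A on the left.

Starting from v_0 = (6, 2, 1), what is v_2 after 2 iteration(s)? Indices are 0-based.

v_2 = (1, 3, 1)

v_0 = (6, 2, 1).
v_1 = A·v_0 = (5, 6, 6).
v_2 = A·v_1 = (1, 3, 1).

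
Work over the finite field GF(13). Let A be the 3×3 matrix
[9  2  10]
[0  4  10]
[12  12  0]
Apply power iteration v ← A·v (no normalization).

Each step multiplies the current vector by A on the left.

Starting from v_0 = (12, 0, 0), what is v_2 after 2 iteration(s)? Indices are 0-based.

v_2 = (7, 10, 9)

v_0 = (12, 0, 0).
v_1 = A·v_0 = (4, 0, 1).
v_2 = A·v_1 = (7, 10, 9).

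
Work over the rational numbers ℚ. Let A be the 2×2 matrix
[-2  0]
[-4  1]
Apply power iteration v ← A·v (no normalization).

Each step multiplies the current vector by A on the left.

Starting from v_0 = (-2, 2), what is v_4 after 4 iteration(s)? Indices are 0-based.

v_0 = (-2, 2).
v_1 = A·v_0 = (4, 10).
v_2 = A·v_1 = (-8, -6).
v_3 = A·v_2 = (16, 26).
v_4 = A·v_3 = (-32, -38).

v_4 = (-32, -38)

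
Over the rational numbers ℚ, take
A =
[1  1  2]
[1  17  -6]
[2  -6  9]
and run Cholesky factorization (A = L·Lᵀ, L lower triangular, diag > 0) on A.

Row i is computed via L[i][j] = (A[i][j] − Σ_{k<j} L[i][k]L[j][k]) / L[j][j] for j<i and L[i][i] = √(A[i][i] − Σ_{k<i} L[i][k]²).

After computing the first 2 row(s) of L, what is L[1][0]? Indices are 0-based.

L[1][0] = 1

Step 1: L[0][0] = √(1) = 1.
  L[1][0] = (1) / L[0][0] = 1.
Step 2: L[1][1] = √(16) = 4.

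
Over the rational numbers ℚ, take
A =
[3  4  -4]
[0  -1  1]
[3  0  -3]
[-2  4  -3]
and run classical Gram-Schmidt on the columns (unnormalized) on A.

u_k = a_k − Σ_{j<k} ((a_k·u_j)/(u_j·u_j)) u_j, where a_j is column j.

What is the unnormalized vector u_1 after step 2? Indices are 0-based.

Step 1: u_0 = a_0 = (3, 0, 3, -2).
Step 2: u_1 = a_1 − (2/11)·u_0 = (38/11, -1, -6/11, 48/11).

u_1 = (38/11, -1, -6/11, 48/11)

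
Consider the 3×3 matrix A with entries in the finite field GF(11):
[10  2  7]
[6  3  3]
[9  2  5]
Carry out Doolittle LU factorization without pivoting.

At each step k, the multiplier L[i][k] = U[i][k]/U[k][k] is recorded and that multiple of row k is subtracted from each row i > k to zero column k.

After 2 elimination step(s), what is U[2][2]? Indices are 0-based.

U[2][2] = 8

[col 0] pivot 10
  R1 -= 5*R0 → (0, 4, 1)  (L[1][0] := 5)
  R2 -= 2*R0 → (0, 9, 2)  (L[2][0] := 2)
[col 1] pivot 4
  R2 -= 5*R1 → (0, 0, 8)  (L[2][1] := 5)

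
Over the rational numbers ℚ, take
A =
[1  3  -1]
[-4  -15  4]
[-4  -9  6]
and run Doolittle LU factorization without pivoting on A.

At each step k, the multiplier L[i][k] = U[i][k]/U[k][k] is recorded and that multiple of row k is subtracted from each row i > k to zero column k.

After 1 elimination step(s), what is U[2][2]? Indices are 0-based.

U[2][2] = 2

k=0: U[0][0]=1
  eliminate (1,0): mult=-4, new row 1: (0, -3, 0); set L[1][0]=-4
  eliminate (2,0): mult=-4, new row 2: (0, 3, 2); set L[2][0]=-4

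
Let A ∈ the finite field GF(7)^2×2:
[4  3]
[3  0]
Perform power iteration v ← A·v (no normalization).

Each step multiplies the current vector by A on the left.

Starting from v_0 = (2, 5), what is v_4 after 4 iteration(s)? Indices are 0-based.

v_4 = (1, 2)

v_0 = (2, 5).
v_1 = A·v_0 = (2, 6).
v_2 = A·v_1 = (5, 6).
v_3 = A·v_2 = (3, 1).
v_4 = A·v_3 = (1, 2).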